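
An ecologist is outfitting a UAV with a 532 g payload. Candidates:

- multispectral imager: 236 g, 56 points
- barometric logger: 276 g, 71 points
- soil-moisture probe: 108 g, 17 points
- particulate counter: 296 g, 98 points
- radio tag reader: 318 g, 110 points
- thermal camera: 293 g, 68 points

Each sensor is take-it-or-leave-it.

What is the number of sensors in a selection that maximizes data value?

2

Best achievable data value is 154.
One optimal bundle: multispectral imager + particulate counter (532 g).
Any selection reaching 154 contains exactly 2 sensors.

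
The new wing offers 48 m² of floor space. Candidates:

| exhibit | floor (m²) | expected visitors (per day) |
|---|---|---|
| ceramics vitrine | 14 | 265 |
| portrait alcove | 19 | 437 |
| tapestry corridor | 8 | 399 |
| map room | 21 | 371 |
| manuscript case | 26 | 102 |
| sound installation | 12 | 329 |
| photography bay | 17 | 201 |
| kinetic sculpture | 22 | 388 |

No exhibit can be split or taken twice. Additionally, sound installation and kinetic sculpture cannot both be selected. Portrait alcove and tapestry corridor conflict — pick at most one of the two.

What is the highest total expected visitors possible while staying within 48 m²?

1099

Tapestry corridor + map room + sound installation uses 41 of the 48 m² and totals 1099.
Runner-up ceramics vitrine + tapestry corridor + kinetic sculpture tops out at 1052.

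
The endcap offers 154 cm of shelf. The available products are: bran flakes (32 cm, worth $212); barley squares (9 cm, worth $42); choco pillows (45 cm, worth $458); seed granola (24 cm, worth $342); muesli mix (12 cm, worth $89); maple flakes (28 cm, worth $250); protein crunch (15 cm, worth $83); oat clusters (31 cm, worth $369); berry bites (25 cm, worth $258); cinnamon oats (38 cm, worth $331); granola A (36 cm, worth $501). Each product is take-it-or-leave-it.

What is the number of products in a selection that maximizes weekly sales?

5

Best achievable weekly sales is 1801.
For example seed granola + oat clusters + berry bites + cinnamon oats + granola A achieves it, using 154 cm.
Any selection reaching 1801 contains exactly 5 products.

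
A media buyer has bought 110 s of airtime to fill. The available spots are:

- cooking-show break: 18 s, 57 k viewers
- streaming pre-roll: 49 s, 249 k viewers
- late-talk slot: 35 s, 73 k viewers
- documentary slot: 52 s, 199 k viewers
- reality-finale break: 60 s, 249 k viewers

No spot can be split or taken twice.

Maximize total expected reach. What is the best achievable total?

Density check — streaming pre-roll 5.08, reality-finale break 4.15, documentary slot 3.83, cooking-show break 3.17 are the best per s.
The ratio ordering already packs tightly: streaming pre-roll + reality-finale break, 109 s, 498.

498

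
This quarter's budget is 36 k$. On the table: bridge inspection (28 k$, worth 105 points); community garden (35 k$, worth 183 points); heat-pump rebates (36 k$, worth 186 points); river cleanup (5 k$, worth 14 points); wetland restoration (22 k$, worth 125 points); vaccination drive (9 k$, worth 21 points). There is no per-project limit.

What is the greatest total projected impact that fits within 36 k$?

The ratio heuristic lands on 2×river cleanup + wetland restoration (153) but leaves 4 k$ idle.
The 32 k$ tied up in 2×river cleanup and wetland restoration is better spent on heat-pump rebates — total rises to 186 (36 k$).
No other feasible combination exceeds 186.

186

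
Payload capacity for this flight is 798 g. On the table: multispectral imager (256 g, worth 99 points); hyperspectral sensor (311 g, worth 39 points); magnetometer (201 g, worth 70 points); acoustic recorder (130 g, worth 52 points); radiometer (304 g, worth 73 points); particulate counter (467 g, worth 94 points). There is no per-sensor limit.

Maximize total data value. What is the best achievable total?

312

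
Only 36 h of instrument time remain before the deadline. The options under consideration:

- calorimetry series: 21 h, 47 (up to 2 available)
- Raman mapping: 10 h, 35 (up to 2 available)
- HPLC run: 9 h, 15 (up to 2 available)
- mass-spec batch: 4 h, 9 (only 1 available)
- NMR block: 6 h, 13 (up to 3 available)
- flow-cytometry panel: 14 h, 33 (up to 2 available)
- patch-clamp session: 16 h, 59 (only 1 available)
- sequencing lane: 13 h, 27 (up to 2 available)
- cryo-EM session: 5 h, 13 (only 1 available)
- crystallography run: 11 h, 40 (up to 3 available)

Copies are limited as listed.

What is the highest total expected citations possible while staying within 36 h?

A density-first pass picks mass-spec batch + patch-clamp session + cryo-EM session + crystallography run — 121 at 36 h.
The 20 h tied up in mass-spec batch and cryo-EM session and crystallography run is better spent on 2×Raman mapping — total rises to 129 (36 h).
That's the maximum — no swap from here does better than 129.

129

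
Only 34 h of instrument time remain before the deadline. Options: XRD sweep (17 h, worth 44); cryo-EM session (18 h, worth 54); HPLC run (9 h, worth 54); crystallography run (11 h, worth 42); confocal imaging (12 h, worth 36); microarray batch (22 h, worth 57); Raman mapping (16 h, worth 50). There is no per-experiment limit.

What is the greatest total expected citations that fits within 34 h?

162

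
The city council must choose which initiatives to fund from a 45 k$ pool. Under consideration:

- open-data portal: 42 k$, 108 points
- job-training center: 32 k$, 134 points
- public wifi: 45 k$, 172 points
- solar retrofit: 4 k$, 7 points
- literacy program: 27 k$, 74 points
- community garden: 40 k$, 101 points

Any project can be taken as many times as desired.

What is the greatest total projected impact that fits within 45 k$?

172

Density check — job-training center 4.19, public wifi 3.82, literacy program 2.74 are the best per k$.
A density-first pass picks job-training center + 3×solar retrofit — 155 at 44 k$.
Replace job-training center and 3×solar retrofit with public wifi: the trade gains 17 net, giving 172 at 45 k$.
That's the maximum — no swap from here does better than 172.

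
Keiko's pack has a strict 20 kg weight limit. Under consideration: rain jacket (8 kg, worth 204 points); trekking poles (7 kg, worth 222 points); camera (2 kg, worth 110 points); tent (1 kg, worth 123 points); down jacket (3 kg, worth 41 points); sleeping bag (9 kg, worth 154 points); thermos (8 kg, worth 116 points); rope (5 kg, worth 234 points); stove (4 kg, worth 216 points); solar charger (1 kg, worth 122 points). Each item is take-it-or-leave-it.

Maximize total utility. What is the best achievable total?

1027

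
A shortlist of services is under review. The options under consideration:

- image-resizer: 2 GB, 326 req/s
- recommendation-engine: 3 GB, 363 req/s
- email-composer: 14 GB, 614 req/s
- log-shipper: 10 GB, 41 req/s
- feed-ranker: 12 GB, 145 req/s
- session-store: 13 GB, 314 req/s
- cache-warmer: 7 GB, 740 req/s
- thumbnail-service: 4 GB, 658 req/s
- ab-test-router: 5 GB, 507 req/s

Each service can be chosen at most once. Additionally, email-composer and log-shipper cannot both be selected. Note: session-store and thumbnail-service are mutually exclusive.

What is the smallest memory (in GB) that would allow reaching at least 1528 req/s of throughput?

12

Look for the lowest-memory combination reaching 1528.
Taking recommendation-engine + thumbnail-service + ab-test-router gives 1528 (≥ 1528) for 12 GB.
No combination under 12 GB hits 1528.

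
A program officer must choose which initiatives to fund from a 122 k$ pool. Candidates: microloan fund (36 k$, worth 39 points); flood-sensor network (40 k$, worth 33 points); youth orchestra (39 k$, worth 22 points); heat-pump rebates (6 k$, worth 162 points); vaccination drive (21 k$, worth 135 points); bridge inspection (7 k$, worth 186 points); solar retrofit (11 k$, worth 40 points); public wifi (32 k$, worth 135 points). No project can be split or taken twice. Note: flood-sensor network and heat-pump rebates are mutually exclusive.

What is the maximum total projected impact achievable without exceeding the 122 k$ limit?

Best packing: microloan fund + heat-pump rebates + vaccination drive + bridge inspection + solar retrofit + public wifi — 113 k$, 697 total.
Next best is youth orchestra + heat-pump rebates + vaccination drive + bridge inspection + solar retrofit + public wifi at 680 (116 k$) — short by 17.

697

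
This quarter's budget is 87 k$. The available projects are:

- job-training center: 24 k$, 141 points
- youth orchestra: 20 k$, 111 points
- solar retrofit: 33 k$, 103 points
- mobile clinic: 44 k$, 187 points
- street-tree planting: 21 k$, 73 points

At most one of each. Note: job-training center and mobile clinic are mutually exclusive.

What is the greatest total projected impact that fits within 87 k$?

By projected impact per k$: job-training center 5.88, youth orchestra 5.55, mobile clinic 4.25, street-tree planting 3.48 lead.
A density-first pass picks job-training center + youth orchestra + street-tree planting — 325 at 65 k$.
The 24 k$ tied up in job-training center is better spent on mobile clinic — total rises to 371 (85 k$).
Runner-up job-training center + youth orchestra + solar retrofit tops out at 355.

371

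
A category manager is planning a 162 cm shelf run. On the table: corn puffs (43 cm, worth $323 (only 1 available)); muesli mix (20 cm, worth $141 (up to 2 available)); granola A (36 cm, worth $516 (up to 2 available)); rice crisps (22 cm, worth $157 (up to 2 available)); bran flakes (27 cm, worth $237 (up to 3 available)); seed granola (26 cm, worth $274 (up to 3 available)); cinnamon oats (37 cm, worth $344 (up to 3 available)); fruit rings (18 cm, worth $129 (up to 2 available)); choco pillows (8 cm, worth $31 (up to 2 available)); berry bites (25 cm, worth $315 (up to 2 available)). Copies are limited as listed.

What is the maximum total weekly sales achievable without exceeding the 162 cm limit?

Taking the top-ratio products first gives 2×granola A + seed granola + choco pillows + 2×berry bites for 1967 (156 cm).
The 34 cm tied up in seed granola and choco pillows is better spent on cinnamon oats — total rises to 2006 (159 cm).
That's the maximum — no swap from here does better than 2006.

2006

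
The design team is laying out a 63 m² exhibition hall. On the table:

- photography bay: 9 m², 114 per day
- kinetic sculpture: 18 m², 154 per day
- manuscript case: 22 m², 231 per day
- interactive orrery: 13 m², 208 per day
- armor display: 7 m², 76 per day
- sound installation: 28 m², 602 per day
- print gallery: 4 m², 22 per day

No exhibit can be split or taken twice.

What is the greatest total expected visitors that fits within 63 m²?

Greedy by ratio would take photography bay + interactive orrery + armor display + sound installation + print gallery: 61 m² used, total 1022.
The 20 m² tied up in photography bay and armor display and print gallery is better spent on manuscript case — total rises to 1041 (63 m²).
The closest alternative, photography bay + interactive orrery + armor display + sound installation + print gallery, reaches only 1022.

1041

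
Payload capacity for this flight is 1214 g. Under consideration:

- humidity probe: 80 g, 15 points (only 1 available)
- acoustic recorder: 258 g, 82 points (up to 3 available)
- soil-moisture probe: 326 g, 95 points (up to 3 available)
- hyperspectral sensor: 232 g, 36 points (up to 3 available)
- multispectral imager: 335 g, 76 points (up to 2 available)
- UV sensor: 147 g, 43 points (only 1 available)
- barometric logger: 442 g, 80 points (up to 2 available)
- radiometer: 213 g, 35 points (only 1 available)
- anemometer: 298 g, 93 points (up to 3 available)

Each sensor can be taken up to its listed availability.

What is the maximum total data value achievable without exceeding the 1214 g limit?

Filling by ratio: humidity probe + 3×acoustic recorder + anemometer for 354, with 62 g left unused.
Replace acoustic recorder with anemometer: the trade gains 11 net, giving 365 at 1192 g.

365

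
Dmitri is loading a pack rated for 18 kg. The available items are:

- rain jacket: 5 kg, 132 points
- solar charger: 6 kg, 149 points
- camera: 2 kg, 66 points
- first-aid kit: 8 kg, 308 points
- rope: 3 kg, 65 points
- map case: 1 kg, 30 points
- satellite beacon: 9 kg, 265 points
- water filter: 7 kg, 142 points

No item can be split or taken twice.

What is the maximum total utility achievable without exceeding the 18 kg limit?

603

A density-first pass picks rain jacket + camera + first-aid kit + map case — 536 at 16 kg.
Replace rain jacket and camera with satellite beacon: the trade gains 67 net, giving 603 at 18 kg.
That's the maximum — no swap from here does better than 603.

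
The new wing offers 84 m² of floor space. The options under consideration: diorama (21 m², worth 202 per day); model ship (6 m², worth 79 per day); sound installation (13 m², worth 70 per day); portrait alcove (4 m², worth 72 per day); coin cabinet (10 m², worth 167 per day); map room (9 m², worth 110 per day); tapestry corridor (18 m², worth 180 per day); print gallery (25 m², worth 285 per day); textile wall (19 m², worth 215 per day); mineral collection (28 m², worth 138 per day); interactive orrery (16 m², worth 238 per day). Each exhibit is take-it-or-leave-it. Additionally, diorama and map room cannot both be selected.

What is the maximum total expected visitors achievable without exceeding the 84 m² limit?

Taking the top-ratio exhibits first gives model ship + sound installation + portrait alcove + coin cabinet + map room + print gallery + interactive orrery for 1021 (83 m²).
Dropping model ship and sound installation frees 19 m²; slotting in textile wall (19 m²) lifts the total to 1087 at 83 m².
The spare 1 m² is too small for any remaining exhibit, and no feasible exchange beats 1087.

1087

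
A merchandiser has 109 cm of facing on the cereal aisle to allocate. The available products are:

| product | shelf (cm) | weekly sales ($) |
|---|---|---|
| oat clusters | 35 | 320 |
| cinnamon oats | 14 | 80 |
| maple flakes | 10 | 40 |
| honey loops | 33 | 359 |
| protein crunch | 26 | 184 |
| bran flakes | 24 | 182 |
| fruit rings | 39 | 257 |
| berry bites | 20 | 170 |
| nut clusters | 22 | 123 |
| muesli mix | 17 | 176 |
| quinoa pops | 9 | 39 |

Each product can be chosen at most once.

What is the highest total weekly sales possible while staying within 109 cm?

1037

Ranking by ratio (weekly sales/cm): honey loops 10.88, muesli mix 10.35, oat clusters 9.14.
Filling by ratio: oat clusters + honey loops + berry bites + muesli mix for 1025, with 4 cm left unused.
Dropping berry bites frees 20 cm; slotting in bran flakes (24 cm) lifts the total to 1037 at 109 cm.
That's the maximum — no swap from here does better than 1037.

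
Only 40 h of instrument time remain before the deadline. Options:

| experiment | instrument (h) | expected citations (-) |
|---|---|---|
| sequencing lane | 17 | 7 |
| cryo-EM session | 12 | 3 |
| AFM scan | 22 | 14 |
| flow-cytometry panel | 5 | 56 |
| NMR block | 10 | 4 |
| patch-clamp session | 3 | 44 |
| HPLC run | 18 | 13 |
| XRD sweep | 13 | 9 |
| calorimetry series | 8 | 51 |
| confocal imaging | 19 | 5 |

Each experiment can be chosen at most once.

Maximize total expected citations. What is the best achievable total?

165

Taking the top-ratio experiments first gives flow-cytometry panel + patch-clamp session + HPLC run + calorimetry series for 164 (34 h).
Dropping HPLC run frees 18 h; slotting in AFM scan (22 h) lifts the total to 165 at 38 h.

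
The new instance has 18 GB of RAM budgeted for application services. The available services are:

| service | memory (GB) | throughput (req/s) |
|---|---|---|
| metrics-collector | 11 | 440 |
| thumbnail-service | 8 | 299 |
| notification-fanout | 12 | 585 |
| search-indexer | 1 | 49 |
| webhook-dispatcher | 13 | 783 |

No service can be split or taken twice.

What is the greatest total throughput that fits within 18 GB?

832

By throughput per GB: webhook-dispatcher 60.23, search-indexer 49.00, notification-fanout 48.75, metrics-collector 40.00 lead.
Best packing: search-indexer + webhook-dispatcher — 14 GB, 832 total.
Next best is webhook-dispatcher at 783 (13 GB) — short by 49.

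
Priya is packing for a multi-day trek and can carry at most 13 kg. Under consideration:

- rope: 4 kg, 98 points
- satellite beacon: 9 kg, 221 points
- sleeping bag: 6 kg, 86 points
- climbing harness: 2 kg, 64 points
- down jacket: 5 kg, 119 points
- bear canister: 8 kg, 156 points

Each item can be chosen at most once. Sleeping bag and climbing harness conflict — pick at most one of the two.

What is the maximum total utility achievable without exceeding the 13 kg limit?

319

The ratio heuristic lands on satellite beacon + climbing harness (285) but leaves 2 kg idle.
The 2 kg tied up in climbing harness is better spent on rope — total rises to 319 (13 kg).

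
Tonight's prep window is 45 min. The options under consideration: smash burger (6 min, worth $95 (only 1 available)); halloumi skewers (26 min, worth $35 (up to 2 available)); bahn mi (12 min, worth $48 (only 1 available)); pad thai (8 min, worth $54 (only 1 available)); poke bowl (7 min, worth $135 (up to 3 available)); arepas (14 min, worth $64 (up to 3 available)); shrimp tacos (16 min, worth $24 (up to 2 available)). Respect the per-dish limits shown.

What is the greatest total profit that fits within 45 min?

Ranking by ratio (profit/min): poke bowl 19.29, smash burger 15.83, pad thai 6.75.
Filling by ratio: smash burger + pad thai + 3×poke bowl for 554, with 10 min left unused.
Replace pad thai with arepas: the trade gains 10 net, giving 564 at 41 min.
Every other selection either busts 45 min or exceeds an availability limit or fails to beat 564.

564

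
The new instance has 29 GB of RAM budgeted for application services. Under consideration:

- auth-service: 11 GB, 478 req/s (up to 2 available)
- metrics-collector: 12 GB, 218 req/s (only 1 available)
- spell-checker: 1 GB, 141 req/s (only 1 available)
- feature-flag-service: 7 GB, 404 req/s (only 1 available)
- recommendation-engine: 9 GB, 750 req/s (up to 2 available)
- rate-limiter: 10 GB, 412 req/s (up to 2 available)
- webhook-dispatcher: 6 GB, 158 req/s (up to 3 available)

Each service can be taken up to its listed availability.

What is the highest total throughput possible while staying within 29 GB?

2053

Filling by ratio: spell-checker + feature-flag-service + 2×recommendation-engine for 2045, with 3 GB left unused.
Dropping feature-flag-service frees 7 GB; slotting in rate-limiter (10 GB) lifts the total to 2053 at 29 GB.
Every other selection either busts 29 GB or exceeds an availability limit or fails to beat 2053.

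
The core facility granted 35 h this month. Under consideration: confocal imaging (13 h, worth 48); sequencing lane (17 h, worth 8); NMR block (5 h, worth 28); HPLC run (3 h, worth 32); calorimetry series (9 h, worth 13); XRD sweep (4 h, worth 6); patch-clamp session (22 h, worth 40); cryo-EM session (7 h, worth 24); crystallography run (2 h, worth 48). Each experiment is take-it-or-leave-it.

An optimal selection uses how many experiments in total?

6

The maximum expected citations within 35 h is 186.
One optimal bundle: confocal imaging + NMR block + HPLC run + XRD sweep + cryo-EM session + crystallography run (34 h).
Any selection reaching 186 contains exactly 6 experiments.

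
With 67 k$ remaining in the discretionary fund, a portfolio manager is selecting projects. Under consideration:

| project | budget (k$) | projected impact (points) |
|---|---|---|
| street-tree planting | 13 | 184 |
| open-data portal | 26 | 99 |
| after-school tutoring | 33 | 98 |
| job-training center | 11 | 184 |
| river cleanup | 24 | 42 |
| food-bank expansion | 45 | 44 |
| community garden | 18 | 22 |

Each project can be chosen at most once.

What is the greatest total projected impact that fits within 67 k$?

Taking street-tree planting + open-data portal + job-training center: 50 k$ used, 467 in projected impact.
Next best is street-tree planting + after-school tutoring + job-training center at 466 (57 k$) — short by 1.

467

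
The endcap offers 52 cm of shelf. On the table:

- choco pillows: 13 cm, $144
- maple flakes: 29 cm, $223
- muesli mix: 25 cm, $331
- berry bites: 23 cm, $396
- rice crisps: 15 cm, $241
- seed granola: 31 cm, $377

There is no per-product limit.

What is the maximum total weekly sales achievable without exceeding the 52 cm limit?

2×berry bites uses 46 of the 52 cm and totals 792.

792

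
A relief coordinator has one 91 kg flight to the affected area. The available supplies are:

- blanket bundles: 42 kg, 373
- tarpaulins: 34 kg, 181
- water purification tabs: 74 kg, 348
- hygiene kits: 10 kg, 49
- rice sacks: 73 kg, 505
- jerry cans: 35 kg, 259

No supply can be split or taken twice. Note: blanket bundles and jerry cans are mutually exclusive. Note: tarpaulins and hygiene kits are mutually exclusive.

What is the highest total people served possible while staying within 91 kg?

Taking blanket bundles + tarpaulins: 76 kg used, 554 in people served.
Nothing else feasible within 91 kg beats 554.

554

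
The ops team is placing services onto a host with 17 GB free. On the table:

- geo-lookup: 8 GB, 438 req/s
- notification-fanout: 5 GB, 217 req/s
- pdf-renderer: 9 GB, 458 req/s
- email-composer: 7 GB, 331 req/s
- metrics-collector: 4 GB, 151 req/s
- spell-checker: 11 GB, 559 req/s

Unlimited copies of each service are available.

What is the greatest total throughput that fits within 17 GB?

896

By throughput per GB: geo-lookup 54.75, pdf-renderer 50.89, spell-checker 50.82 lead.
Taking the top-ratio services first gives 2×geo-lookup for 876 (16 GB).
Dropping geo-lookup frees 8 GB; slotting in pdf-renderer (9 GB) lifts the total to 896 at 17 GB.
Nothing else within 17 GB beats 896.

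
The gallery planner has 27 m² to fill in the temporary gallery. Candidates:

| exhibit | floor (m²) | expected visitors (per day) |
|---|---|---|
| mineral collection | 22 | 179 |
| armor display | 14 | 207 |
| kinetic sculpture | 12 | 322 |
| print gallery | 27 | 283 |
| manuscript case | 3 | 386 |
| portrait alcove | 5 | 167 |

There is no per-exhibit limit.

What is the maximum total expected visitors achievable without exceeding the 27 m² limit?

3474

The ratio ordering already packs tightly: 9×manuscript case, 27 m², 3474.
No other feasible combination exceeds 3474.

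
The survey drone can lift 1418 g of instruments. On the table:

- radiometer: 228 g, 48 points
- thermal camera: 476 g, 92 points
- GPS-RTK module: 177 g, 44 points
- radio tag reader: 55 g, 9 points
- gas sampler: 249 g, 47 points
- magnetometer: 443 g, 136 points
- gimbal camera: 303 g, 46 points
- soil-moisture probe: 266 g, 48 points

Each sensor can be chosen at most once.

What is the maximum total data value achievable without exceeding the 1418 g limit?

Ranking by ratio (data value/g): magnetometer 0.31, GPS-RTK module 0.25, radiometer 0.21, thermal camera 0.19.
Filling by ratio: radiometer + thermal camera + GPS-RTK module + radio tag reader + magnetometer for 329, with 39 g left unused.
Dropping thermal camera frees 476 g; slotting in gas sampler + soil-moisture probe (515 g) lifts the total to 332 at 1418 g.
No other feasible combination exceeds 332.

332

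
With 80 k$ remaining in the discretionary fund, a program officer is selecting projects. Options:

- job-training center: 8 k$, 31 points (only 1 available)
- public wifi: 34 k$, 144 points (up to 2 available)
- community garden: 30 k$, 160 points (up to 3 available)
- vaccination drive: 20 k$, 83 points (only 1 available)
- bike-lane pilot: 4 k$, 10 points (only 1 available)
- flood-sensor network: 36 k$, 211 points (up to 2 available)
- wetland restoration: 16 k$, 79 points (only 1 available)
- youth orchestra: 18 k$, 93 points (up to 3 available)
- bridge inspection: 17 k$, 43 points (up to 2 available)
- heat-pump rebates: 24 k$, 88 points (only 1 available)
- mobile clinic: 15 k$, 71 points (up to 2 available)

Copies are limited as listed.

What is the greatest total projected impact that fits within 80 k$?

By projected impact per k$: flood-sensor network 5.86, community garden 5.33, youth orchestra 5.17, wetland restoration 4.94 lead.
Taking job-training center + 2×flood-sensor network: 80 k$ used, 453 in projected impact.
No other feasible combination exceeds 453.

453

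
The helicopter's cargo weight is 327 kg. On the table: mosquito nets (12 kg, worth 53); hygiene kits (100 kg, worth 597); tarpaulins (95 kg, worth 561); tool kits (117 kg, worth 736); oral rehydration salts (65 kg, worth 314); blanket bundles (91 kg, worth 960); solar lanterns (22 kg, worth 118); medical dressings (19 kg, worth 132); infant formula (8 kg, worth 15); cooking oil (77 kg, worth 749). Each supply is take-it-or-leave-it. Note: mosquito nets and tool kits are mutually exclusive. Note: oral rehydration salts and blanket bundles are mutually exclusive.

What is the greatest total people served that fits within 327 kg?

Best packing: tool kits + blanket bundles + solar lanterns + medical dressings + cooking oil — 326 kg, 2695 total.

2695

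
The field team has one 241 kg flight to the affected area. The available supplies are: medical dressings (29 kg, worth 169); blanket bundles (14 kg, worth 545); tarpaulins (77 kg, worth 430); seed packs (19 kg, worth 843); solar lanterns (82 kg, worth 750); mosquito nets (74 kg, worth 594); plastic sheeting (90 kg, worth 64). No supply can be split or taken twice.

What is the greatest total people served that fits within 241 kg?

2901

Taking medical dressings + blanket bundles + seed packs + solar lanterns + mosquito nets: 218 kg used, 2901 in people served.
Runner-up medical dressings + blanket bundles + tarpaulins + seed packs + solar lanterns tops out at 2737.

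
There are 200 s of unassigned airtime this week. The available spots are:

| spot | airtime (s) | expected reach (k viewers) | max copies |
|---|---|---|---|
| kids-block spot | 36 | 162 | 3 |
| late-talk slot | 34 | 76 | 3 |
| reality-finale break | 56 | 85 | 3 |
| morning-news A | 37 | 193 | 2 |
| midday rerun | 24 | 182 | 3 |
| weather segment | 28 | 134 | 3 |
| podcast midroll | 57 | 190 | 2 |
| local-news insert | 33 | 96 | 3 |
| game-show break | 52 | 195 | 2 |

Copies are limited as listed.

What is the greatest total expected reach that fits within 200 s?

Taking the top-ratio spots first gives 2×morning-news A + 3×midday rerun + weather segment for 1066 (174 s).
Replace morning-news A with 2×weather segment: the trade gains 75 net, giving 1141 at 193 s.
The spare 7 s is too small for any remaining spot, and no exchange beats 1141.

1141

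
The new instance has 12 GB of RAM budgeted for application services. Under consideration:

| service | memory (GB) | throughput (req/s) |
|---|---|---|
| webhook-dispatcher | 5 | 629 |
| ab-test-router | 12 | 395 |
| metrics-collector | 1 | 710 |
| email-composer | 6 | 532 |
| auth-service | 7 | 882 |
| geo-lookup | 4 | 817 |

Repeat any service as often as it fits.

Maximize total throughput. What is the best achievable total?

8520

The ratio ordering already packs tightly: 12×metrics-collector, 12 GB, 8520.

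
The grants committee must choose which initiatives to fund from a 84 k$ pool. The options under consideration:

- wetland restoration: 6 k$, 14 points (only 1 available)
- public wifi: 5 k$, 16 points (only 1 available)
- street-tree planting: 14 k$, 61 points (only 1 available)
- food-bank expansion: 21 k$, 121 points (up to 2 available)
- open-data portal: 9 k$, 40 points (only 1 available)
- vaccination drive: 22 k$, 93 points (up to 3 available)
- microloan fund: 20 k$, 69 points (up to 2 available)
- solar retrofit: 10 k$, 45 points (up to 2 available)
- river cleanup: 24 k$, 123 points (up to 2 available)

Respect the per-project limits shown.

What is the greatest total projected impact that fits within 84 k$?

428

The ratio heuristic lands on public wifi + 2×food-bank expansion + solar retrofit + river cleanup (426) but leaves 3 k$ idle.
Dropping food-bank expansion frees 21 k$; slotting in river cleanup (24 k$) lifts the total to 428 at 84 k$.
No other feasible combination exceeds 428.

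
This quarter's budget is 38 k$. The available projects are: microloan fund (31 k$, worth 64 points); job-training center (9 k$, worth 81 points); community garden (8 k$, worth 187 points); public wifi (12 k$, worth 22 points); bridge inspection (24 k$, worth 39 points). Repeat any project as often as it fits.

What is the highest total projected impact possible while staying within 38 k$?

748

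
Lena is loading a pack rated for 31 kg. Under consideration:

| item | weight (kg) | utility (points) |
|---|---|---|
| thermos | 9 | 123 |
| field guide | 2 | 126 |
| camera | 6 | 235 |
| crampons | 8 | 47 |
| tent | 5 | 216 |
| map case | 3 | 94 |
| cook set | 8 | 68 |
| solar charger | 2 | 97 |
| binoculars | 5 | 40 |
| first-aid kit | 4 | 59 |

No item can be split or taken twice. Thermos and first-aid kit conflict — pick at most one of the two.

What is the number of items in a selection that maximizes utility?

Optimal total is 895.
field guide + camera + tent + map case + cook set + solar charger + first-aid kit hits 895 at 30 kg.
All optima have 7 items.

7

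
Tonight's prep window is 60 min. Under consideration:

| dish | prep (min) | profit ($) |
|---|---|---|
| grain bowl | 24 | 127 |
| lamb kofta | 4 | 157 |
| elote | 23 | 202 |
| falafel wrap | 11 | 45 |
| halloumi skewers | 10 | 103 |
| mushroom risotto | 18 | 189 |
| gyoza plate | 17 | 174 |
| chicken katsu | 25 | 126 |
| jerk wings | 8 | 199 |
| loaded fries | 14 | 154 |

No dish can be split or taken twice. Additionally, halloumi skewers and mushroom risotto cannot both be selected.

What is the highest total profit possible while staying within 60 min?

815

Lamb kofta + elote + halloumi skewers + jerk wings + loaded fries uses 59 of the 60 min and totals 815.
No other feasible combination exceeds 815.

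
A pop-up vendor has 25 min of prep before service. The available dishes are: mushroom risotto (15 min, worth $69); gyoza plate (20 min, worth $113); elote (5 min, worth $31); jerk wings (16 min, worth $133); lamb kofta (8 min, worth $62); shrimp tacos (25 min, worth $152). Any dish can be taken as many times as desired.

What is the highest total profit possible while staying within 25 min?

195

Density check — jerk wings 8.31, lamb kofta 7.75, elote 6.20, shrimp tacos 6.08 are the best per min.
Jerk wings + lamb kofta uses 24 of the 25 min and totals 195.
That's the maximum — no swap from here does better than 195.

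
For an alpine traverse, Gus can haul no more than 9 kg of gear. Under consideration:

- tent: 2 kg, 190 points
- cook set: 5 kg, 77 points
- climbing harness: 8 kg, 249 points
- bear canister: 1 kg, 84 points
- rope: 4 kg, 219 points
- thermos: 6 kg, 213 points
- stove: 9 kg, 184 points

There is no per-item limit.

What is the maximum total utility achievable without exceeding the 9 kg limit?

844

Best packing: 4×tent + bear canister — 9 kg, 844 total.
No other feasible combination exceeds 844.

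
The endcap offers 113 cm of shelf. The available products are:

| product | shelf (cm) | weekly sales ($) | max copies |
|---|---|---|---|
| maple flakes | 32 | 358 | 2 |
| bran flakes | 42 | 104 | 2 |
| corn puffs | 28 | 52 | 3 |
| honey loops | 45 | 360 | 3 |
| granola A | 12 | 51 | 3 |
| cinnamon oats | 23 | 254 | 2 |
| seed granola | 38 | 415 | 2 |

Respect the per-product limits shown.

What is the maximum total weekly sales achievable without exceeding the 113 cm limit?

By weekly sales per cm: maple flakes 11.19, cinnamon oats 11.04, seed granola 10.92, honey loops 8.00 lead.
2×maple flakes + 2×cinnamon oats uses 110 of the 113 cm and totals 1224.

1224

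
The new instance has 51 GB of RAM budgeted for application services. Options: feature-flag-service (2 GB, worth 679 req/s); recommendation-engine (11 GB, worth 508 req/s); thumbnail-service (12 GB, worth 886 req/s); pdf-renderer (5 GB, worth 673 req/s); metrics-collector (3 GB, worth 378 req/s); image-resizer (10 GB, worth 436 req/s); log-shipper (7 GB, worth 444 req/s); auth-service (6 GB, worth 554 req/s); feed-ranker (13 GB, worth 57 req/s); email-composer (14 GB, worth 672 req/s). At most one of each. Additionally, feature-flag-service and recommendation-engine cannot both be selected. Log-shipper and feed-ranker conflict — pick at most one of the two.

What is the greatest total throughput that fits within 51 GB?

4286

Best packing: feature-flag-service + thumbnail-service + pdf-renderer + metrics-collector + log-shipper + auth-service + email-composer — 49 GB, 4286 total.
That's the maximum — no feasible swap from here does better than 4286.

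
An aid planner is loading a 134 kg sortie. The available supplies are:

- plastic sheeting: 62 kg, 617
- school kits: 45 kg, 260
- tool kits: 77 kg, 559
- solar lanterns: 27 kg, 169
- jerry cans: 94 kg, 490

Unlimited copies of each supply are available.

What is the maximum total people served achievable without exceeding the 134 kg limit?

Density check — plastic sheeting 9.95, tool kits 7.26, solar lanterns 6.26, school kits 5.78 are the best per kg.
The ratio ordering already packs tightly: 2×plastic sheeting, 124 kg, 1234.
No other feasible combination exceeds 1234.

1234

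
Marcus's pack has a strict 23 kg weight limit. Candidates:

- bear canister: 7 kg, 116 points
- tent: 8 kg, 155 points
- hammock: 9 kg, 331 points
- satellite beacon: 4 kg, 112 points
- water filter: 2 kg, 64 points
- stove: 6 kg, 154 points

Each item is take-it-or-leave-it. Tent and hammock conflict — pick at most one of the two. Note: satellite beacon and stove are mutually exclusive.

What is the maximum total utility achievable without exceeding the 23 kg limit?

623

Ranking by ratio (utility/kg): hammock 36.78, water filter 32.00, satellite beacon 28.00.
Bear canister + hammock + satellite beacon + water filter uses 22 of the 23 kg and totals 623.
The closest alternative, bear canister + hammock + stove, reaches only 601.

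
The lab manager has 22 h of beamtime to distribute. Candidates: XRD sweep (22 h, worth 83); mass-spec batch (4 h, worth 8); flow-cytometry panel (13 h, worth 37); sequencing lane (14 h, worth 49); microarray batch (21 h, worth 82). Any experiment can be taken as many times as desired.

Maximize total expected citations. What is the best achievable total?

83

Ranking by ratio (expected citations/h): microarray batch 3.90, XRD sweep 3.77, sequencing lane 3.50, flow-cytometry panel 2.85.
The ratio heuristic lands on microarray batch (82) but leaves 1 h idle.
Replace microarray batch with XRD sweep: the trade gains 1 net, giving 83 at 22 h.
Nothing else within 22 h beats 83.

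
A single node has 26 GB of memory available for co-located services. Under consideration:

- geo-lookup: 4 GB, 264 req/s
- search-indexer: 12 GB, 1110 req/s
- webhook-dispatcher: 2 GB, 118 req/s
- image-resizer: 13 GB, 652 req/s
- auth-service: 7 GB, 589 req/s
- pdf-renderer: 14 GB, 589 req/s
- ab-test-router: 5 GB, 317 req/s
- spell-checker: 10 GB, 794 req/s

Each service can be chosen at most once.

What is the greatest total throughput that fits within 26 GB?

2168

The ratio heuristic lands on geo-lookup + search-indexer + webhook-dispatcher + auth-service (2081) but leaves 1 GB idle.
Replace webhook-dispatcher and auth-service with spell-checker: the trade gains 87 net, giving 2168 at 26 GB.
Runner-up search-indexer + webhook-dispatcher + auth-service + ab-test-router tops out at 2134.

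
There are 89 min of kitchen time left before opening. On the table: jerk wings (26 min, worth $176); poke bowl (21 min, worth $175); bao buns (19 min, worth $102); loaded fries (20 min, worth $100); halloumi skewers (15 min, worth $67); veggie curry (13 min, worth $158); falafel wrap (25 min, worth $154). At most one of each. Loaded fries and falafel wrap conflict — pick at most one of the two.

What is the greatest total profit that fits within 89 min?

Ranking by ratio (profit/min): veggie curry 12.15, poke bowl 8.33, jerk wings 6.77, falafel wrap 6.16.
Taking jerk wings + poke bowl + veggie curry + falafel wrap: 85 min used, 663 in profit.
No other feasible combination exceeds 663.

663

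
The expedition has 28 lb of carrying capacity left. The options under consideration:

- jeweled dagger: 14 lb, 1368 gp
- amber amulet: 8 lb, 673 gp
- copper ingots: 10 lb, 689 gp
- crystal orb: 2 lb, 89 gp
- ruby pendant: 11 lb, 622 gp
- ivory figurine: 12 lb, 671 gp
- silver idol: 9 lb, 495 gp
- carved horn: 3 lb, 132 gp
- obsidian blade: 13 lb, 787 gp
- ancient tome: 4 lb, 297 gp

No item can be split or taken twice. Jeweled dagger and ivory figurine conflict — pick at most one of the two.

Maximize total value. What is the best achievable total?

2427

Jeweled dagger + amber amulet + crystal orb + ancient tome uses 28 of the 28 lb and totals 2427.
An exhaustive check of the 1024 subsets confirms 2427.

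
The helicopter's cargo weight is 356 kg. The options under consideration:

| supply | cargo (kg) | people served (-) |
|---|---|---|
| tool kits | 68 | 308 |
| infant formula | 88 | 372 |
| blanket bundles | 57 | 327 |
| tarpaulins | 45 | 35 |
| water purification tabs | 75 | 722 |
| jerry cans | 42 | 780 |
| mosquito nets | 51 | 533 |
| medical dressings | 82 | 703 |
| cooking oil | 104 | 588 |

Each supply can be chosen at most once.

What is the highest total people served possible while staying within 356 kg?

3326

A density-first pass picks blanket bundles + tarpaulins + water purification tabs + jerry cans + mosquito nets + medical dressings — 3100 at 352 kg.
Replace blanket bundles and tarpaulins with cooking oil: the trade gains 226 net, giving 3326 at 354 kg.
The closest alternative, infant formula + water purification tabs + jerry cans + mosquito nets + medical dressings, reaches only 3110.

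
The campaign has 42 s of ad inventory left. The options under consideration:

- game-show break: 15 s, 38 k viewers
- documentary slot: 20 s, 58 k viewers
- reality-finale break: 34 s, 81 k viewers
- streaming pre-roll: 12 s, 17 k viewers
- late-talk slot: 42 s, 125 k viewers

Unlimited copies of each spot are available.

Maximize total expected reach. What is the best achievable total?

By expected reach per s: late-talk slot 2.98, documentary slot 2.90, game-show break 2.53, reality-finale break 2.38 lead.
Late-talk slot uses 42 of the 42 s and totals 125.
No other feasible combination exceeds 125.

125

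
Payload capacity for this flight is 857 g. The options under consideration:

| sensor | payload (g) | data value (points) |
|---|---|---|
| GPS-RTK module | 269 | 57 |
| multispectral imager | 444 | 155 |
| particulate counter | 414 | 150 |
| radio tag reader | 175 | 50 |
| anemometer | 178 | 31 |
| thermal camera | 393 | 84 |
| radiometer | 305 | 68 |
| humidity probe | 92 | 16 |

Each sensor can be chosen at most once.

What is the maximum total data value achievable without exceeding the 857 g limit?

239

Taking the top-ratio sensors first gives particulate counter + radio tag reader + anemometer for 231 (767 g).
A better packing is multispectral imager + thermal camera: 837 g, total 239.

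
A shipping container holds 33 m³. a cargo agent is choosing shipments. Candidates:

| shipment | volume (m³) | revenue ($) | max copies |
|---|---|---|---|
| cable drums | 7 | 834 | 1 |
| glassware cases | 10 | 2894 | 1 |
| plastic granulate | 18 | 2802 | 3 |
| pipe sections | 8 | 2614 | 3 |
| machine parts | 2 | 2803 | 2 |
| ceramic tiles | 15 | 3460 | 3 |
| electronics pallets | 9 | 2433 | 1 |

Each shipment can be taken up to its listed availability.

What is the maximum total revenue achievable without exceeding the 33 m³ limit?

A density-first pass picks 3×pipe sections + 2×machine parts — 13448 at 28 m³.
Replace pipe sections with glassware cases: the trade gains 280 net, giving 13728 at 30 m³.
That's the maximum — no swap from here does better than 13728.

13728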